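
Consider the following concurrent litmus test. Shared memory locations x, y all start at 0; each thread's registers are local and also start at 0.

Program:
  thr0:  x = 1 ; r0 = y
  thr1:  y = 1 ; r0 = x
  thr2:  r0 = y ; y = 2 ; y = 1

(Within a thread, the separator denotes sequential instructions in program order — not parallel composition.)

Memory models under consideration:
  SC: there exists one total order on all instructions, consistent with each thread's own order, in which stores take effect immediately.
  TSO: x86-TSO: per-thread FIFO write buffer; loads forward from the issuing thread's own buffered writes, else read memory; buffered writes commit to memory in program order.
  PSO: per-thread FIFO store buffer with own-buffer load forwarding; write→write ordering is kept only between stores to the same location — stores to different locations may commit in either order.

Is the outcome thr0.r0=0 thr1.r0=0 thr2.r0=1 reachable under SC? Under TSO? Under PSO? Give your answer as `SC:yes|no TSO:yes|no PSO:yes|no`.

SC:no TSO:yes PSO:yes

outcome vector order: (thr0.r0,thr1.r0,thr2.r0)
SC (10): (0,1,0); (0,1,1); (1,0,0); (1,0,1); (1,1,0); (1,1,1); (2,0,0); (2,0,1); (2,1,0); (2,1,1)
TSO (12): (0,0,0); (0,0,1); (0,1,0); (0,1,1); (1,0,0); (1,0,1); (1,1,0); (1,1,1); (2,0,0); (2,0,1); (2,1,0); (2,1,1)
PSO (12): (0,0,0); (0,0,1); (0,1,0); (0,1,1); (1,0,0); (1,0,1); (1,1,0); (1,1,1); (2,0,0); (2,0,1); (2,1,0); (2,1,1)
target (0,0,1) ∈ {TSO,PSO}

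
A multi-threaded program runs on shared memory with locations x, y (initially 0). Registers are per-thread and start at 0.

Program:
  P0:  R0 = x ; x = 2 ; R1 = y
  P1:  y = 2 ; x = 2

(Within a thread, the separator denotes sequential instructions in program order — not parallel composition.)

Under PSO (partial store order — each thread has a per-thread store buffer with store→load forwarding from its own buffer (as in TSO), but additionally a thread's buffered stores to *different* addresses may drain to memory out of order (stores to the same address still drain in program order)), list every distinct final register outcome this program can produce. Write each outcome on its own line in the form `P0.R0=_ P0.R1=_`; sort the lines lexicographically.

P0.R0=0 P0.R1=0
P0.R0=0 P0.R1=2
P0.R0=2 P0.R1=0
P0.R0=2 P0.R1=2

outcome vector order: (P0.R0,P0.R1)
|PSO outcomes| = 4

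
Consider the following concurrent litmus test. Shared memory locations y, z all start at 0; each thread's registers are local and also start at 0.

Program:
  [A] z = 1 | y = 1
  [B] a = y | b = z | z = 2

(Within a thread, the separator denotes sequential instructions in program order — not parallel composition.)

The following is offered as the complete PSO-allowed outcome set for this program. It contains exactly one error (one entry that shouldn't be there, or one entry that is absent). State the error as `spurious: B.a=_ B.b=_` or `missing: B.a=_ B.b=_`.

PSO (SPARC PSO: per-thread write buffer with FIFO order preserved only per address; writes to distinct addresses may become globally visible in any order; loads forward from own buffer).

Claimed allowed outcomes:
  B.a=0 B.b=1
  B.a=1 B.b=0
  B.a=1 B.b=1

missing: B.a=0 B.b=0

outcome vector order: (B.a,B.b)
under PSO → 0/0, 0/1, 1/0, 1/1
PSO∖claimed = {0/0}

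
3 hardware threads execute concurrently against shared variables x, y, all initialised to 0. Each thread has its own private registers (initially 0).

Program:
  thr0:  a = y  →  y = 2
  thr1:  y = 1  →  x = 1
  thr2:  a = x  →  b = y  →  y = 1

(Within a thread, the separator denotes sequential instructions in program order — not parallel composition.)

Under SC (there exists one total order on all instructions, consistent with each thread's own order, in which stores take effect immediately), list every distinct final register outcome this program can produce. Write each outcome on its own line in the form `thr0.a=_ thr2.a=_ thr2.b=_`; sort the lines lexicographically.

outcome vector order: (thr0.a,thr2.a,thr2.b)
|SC outcomes| = 10

thr0.a=0 thr2.a=0 thr2.b=0
thr0.a=0 thr2.a=0 thr2.b=1
thr0.a=0 thr2.a=0 thr2.b=2
thr0.a=0 thr2.a=1 thr2.b=1
thr0.a=0 thr2.a=1 thr2.b=2
thr0.a=1 thr2.a=0 thr2.b=0
thr0.a=1 thr2.a=0 thr2.b=1
thr0.a=1 thr2.a=0 thr2.b=2
thr0.a=1 thr2.a=1 thr2.b=1
thr0.a=1 thr2.a=1 thr2.b=2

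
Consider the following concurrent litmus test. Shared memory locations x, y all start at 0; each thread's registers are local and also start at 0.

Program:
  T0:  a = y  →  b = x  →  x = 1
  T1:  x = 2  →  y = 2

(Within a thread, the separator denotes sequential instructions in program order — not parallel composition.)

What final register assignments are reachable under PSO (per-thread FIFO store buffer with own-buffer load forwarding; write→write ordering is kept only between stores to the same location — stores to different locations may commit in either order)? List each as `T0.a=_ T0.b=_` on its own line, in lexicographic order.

T0.a=0 T0.b=0
T0.a=0 T0.b=2
T0.a=2 T0.b=0
T0.a=2 T0.b=2

outcome vector order: (T0.a,T0.b)
|PSO outcomes| = 4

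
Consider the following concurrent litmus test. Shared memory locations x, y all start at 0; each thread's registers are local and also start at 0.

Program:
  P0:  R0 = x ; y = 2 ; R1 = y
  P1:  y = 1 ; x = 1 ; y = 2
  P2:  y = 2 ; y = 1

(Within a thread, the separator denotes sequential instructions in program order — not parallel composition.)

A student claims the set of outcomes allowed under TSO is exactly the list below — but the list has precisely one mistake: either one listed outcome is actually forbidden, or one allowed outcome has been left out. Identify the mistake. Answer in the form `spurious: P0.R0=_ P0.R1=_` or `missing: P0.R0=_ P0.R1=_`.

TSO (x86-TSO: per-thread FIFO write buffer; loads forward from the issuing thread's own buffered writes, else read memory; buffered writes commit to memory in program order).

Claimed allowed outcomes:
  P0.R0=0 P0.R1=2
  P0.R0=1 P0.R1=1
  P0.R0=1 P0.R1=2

missing: P0.R0=0 P0.R1=1

outcome vector order: (P0.R0,P0.R1)
TSO: 4 outcomes — {01; 02; 11; 12}
TSO∖claimed = {01}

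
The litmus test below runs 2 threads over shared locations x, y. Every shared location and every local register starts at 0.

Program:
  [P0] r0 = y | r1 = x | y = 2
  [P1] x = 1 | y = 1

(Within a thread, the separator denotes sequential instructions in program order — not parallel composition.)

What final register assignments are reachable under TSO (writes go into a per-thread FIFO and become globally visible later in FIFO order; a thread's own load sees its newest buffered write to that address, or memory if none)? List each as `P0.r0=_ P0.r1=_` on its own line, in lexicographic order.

outcome vector order: (P0.r0,P0.r1)
|TSO outcomes| = 3

P0.r0=0 P0.r1=0
P0.r0=0 P0.r1=1
P0.r0=1 P0.r1=1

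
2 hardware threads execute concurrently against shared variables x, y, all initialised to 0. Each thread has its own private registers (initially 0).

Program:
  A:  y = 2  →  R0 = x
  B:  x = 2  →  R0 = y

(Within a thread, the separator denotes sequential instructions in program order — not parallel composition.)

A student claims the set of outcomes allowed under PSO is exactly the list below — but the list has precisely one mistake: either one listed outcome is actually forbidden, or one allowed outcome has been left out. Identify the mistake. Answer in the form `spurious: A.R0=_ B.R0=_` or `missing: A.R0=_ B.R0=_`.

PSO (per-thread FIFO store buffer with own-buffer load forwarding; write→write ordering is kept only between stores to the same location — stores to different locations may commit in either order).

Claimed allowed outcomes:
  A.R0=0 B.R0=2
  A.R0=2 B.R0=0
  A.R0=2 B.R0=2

outcome vector order: (A.R0,B.R0)
PSO: 4 outcomes — {<0 0> <0 2> <2 0> <2 2>}
PSO∖claimed = {<0 0>}

missing: A.R0=0 B.R0=0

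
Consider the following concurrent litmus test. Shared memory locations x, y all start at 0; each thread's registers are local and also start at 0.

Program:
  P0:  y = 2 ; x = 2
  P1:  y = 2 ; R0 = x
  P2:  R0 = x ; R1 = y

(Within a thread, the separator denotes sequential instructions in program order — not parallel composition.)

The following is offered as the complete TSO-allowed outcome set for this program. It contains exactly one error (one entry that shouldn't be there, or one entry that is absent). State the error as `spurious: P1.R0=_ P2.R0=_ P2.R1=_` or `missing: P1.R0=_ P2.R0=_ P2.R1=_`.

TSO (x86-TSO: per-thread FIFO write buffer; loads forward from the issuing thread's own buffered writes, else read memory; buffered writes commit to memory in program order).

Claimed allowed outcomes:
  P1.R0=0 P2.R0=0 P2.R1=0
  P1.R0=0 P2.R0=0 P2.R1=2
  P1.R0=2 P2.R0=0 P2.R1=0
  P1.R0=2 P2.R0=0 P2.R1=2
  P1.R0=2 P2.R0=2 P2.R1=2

missing: P1.R0=0 P2.R0=2 P2.R1=2

outcome vector order: (P1.R0,P2.R0,P2.R1)
[TSO] allowed = {0/0/0 0/0/2 0/2/2 2/0/0 2/0/2 2/2/2}
TSO∖claimed = {0/2/2}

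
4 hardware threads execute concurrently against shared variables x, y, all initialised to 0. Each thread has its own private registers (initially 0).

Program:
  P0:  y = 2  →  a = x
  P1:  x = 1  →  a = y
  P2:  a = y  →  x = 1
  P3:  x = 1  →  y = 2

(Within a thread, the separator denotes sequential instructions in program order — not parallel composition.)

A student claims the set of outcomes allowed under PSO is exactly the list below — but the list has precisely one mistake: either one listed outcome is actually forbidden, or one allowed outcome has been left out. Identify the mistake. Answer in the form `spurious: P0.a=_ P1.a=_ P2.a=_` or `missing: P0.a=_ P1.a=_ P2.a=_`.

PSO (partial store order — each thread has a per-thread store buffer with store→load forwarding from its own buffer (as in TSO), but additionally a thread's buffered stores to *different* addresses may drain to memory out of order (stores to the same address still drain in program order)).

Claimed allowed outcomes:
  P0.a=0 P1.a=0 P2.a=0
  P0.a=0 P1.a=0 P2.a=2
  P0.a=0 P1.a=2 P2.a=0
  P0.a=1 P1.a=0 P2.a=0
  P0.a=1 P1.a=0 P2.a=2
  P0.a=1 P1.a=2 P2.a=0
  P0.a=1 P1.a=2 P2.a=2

missing: P0.a=0 P1.a=2 P2.a=2

outcome vector order: (P0.a,P1.a,P2.a)
PSO (8): 0/0/0; 0/0/2; 0/2/0; 0/2/2; 1/0/0; 1/0/2; 1/2/0; 1/2/2
PSO∖claimed = {0/2/2}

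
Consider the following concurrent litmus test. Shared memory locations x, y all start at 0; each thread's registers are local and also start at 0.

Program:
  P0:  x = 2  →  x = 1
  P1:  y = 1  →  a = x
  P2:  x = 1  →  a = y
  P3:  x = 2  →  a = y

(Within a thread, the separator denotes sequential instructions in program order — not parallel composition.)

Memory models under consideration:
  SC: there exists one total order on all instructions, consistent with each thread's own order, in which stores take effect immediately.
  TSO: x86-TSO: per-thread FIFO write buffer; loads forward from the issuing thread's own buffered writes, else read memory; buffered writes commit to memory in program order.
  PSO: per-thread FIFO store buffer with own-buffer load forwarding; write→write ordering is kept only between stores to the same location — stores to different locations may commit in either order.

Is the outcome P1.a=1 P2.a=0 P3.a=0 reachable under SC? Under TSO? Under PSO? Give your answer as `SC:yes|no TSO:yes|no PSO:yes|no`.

SC:yes TSO:yes PSO:yes

outcome vector order: (P1.a,P2.a,P3.a)
SC (9): <0 1 1>, <1 0 0>, <1 0 1>, <1 1 0>, <1 1 1>, <2 0 0>, <2 0 1>, <2 1 0>, <2 1 1>
TSO (12): <0 0 0>, <0 0 1>, <0 1 0>, <0 1 1>, <1 0 0>, <1 0 1>, <1 1 0>, <1 1 1>, <2 0 0>, <2 0 1>, <2 1 0>, <2 1 1>
PSO (12): <0 0 0>, <0 0 1>, <0 1 0>, <0 1 1>, <1 0 0>, <1 0 1>, <1 1 0>, <1 1 1>, <2 0 0>, <2 0 1>, <2 1 0>, <2 1 1>
target <1 0 0> ∈ {SC,TSO,PSO}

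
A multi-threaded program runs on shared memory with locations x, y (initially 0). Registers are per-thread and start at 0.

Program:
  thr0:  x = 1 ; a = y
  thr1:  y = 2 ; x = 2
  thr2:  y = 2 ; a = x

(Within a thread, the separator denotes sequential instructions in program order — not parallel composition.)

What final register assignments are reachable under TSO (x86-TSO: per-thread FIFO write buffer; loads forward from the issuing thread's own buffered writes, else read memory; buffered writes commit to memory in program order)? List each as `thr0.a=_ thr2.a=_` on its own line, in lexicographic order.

outcome vector order: (thr0.a,thr2.a)
|TSO outcomes| = 6

thr0.a=0 thr2.a=0
thr0.a=0 thr2.a=1
thr0.a=0 thr2.a=2
thr0.a=2 thr2.a=0
thr0.a=2 thr2.a=1
thr0.a=2 thr2.a=2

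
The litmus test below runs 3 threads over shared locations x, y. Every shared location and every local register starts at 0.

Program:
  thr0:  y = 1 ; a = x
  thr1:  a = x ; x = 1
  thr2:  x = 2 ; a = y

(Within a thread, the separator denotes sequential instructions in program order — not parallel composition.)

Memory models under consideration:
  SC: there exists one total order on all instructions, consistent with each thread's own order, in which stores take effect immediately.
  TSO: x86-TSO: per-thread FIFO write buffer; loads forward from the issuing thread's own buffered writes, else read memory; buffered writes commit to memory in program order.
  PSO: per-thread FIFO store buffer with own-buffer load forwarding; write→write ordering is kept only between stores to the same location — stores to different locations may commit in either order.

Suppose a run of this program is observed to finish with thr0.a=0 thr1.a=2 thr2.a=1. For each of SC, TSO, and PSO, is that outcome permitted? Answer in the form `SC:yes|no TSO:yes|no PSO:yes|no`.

outcome vector order: (thr0.a,thr1.a,thr2.a)
under SC → (0,0,1) (0,2,1) (1,0,0) (1,0,1) (1,2,0) (1,2,1) (2,0,0) (2,0,1) (2,2,0) (2,2,1)
under TSO → (0,0,0) (0,0,1) (0,2,0) (0,2,1) (1,0,0) (1,0,1) (1,2,0) (1,2,1) (2,0,0) (2,0,1) (2,2,0) (2,2,1)
under PSO → (0,0,0) (0,0,1) (0,2,0) (0,2,1) (1,0,0) (1,0,1) (1,2,0) (1,2,1) (2,0,0) (2,0,1) (2,2,0) (2,2,1)
target (0,2,1) ∈ {SC,TSO,PSO}

SC:yes TSO:yes PSO:yes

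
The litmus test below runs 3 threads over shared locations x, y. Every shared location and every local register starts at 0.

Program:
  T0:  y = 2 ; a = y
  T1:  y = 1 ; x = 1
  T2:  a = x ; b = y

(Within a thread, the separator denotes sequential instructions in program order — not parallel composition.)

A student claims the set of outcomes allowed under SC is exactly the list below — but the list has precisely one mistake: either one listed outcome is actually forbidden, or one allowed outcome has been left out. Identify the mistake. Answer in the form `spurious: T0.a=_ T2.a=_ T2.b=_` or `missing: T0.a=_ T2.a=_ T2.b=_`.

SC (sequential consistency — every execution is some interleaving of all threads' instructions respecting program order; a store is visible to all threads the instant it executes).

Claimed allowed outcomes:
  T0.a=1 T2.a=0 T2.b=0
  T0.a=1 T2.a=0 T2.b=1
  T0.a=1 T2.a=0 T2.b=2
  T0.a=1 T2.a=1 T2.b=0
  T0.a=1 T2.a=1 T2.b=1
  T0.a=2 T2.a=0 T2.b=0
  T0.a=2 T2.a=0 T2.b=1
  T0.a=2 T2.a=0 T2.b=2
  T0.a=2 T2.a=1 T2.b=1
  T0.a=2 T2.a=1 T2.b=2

outcome vector order: (T0.a,T2.a,T2.b)
SC (9): <1 0 0> <1 0 1> <1 0 2> <1 1 1> <2 0 0> <2 0 1> <2 0 2> <2 1 1> <2 1 2>
claimed∖SC = {<1 1 0>}

spurious: T0.a=1 T2.a=1 T2.b=0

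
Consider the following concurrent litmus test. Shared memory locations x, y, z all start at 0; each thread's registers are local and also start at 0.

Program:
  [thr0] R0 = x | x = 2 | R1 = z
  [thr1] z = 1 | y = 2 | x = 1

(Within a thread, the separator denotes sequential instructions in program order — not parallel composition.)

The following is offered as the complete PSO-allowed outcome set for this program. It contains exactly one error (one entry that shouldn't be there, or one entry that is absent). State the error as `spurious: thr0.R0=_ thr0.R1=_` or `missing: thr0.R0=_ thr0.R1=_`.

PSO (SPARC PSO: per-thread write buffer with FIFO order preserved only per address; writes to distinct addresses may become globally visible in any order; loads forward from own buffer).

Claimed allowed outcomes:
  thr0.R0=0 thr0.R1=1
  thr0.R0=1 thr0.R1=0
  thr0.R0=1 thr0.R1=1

outcome vector order: (thr0.R0,thr0.R1)
[PSO] allowed = {00 01 10 11}
PSO∖claimed = {00}

missing: thr0.R0=0 thr0.R1=0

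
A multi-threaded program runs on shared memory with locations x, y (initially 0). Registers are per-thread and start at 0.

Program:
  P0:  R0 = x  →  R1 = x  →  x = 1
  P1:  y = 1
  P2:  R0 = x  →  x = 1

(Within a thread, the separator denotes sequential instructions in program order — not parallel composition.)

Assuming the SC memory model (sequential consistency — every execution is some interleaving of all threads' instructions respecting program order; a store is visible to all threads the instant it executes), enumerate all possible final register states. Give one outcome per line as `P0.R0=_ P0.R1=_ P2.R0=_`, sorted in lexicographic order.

outcome vector order: (P0.R0,P0.R1,P2.R0)
|SC outcomes| = 4

P0.R0=0 P0.R1=0 P2.R0=0
P0.R0=0 P0.R1=0 P2.R0=1
P0.R0=0 P0.R1=1 P2.R0=0
P0.R0=1 P0.R1=1 P2.R0=0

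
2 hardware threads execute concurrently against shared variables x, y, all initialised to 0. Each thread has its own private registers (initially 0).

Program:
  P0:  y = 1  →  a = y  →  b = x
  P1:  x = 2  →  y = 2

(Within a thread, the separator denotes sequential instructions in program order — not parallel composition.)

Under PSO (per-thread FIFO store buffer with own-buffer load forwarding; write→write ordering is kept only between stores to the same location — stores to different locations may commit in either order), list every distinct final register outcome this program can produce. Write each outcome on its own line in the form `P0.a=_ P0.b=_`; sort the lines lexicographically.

outcome vector order: (P0.a,P0.b)
|PSO outcomes| = 4

P0.a=1 P0.b=0
P0.a=1 P0.b=2
P0.a=2 P0.b=0
P0.a=2 P0.b=2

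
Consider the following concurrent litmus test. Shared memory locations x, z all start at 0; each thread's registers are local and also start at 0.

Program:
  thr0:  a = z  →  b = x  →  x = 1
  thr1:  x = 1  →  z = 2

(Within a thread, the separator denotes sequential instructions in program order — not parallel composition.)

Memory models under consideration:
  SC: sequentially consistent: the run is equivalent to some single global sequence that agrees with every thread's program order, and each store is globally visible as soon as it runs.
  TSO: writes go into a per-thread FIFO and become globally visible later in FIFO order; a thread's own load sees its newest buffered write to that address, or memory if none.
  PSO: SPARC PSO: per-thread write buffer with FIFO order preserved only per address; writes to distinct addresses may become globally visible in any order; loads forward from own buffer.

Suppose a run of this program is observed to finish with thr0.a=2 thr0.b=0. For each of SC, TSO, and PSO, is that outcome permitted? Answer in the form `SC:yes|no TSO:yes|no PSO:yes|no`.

SC:no TSO:no PSO:yes

outcome vector order: (thr0.a,thr0.b)
SC (3): 00, 01, 21
TSO (3): 00, 01, 21
PSO (4): 00, 01, 20, 21
target 20 ∈ {PSO}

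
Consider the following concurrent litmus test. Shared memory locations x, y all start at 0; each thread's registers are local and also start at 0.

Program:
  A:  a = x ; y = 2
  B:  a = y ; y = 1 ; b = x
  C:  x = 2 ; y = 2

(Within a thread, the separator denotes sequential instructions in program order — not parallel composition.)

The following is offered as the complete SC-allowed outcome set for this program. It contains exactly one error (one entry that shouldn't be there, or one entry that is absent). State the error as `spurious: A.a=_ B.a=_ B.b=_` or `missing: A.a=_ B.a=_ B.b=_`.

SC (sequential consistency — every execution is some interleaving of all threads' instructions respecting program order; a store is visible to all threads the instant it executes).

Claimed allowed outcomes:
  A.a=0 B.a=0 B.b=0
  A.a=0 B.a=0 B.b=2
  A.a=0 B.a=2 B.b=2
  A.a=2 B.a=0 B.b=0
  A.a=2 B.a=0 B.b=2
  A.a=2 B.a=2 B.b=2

missing: A.a=0 B.a=2 B.b=0

outcome vector order: (A.a,B.a,B.b)
SC: 7 outcomes — {0/0/0, 0/0/2, 0/2/0, 0/2/2, 2/0/0, 2/0/2, 2/2/2}
SC∖claimed = {0/2/0}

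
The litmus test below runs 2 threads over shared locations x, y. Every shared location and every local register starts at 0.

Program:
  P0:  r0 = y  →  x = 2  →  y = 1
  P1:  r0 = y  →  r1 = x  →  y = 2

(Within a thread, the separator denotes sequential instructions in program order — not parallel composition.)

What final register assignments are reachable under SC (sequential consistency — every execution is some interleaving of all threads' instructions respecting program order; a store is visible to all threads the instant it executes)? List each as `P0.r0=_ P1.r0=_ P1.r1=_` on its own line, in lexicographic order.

outcome vector order: (P0.r0,P1.r0,P1.r1)
|SC outcomes| = 4

P0.r0=0 P1.r0=0 P1.r1=0
P0.r0=0 P1.r0=0 P1.r1=2
P0.r0=0 P1.r0=1 P1.r1=2
P0.r0=2 P1.r0=0 P1.r1=0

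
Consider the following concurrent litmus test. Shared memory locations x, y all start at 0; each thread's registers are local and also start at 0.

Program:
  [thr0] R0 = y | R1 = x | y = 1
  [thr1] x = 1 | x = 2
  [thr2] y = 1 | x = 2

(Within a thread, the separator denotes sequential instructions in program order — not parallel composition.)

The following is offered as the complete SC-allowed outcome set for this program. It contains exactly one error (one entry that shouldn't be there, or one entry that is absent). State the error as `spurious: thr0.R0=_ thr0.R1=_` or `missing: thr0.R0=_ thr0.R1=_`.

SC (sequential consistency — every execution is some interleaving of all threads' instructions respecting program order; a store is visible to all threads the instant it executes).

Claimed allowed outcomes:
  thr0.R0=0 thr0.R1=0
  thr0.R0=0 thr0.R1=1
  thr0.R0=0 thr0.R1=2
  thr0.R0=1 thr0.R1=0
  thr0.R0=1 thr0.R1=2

outcome vector order: (thr0.R0,thr0.R1)
SC (6): 00, 01, 02, 10, 11, 12
SC∖claimed = {11}

missing: thr0.R0=1 thr0.R1=1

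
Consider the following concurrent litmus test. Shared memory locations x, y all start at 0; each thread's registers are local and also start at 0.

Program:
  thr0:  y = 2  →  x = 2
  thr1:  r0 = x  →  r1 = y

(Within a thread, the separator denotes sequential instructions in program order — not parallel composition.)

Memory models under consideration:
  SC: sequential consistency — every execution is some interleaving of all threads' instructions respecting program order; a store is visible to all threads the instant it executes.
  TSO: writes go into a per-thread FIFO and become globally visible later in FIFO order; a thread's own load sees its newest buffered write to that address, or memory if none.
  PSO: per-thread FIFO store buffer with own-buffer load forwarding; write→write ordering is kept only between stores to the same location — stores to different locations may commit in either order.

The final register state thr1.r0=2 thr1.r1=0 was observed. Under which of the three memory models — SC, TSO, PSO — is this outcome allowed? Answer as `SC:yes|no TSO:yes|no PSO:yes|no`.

outcome vector order: (thr1.r0,thr1.r1)
SC: 3 outcomes — {<0 0>; <0 2>; <2 2>}
TSO: 3 outcomes — {<0 0>; <0 2>; <2 2>}
PSO: 4 outcomes — {<0 0>; <0 2>; <2 0>; <2 2>}
target <2 0> ∈ {PSO}

SC:no TSO:no PSO:yes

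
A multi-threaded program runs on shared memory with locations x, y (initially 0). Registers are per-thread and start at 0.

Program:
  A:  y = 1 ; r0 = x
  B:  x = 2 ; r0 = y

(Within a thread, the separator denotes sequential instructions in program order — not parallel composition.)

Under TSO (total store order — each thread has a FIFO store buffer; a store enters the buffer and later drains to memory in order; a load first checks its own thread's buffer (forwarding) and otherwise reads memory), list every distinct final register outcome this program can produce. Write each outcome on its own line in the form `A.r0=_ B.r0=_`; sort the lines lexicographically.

outcome vector order: (A.r0,B.r0)
|TSO outcomes| = 4

A.r0=0 B.r0=0
A.r0=0 B.r0=1
A.r0=2 B.r0=0
A.r0=2 B.r0=1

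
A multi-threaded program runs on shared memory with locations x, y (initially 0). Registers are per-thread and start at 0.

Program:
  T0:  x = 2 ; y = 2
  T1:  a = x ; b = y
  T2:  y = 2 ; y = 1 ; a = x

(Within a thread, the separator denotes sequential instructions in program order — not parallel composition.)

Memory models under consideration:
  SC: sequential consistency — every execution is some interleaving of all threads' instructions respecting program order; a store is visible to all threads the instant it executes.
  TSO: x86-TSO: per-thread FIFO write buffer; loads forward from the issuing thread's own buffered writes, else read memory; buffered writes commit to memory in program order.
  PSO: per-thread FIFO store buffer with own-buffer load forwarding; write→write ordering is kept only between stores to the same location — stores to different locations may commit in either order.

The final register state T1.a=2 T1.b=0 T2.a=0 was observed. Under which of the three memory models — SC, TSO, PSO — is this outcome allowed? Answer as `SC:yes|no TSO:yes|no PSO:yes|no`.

outcome vector order: (T1.a,T1.b,T2.a)
SC: 11 outcomes — {000, 002, 010, 012, 020, 022, 202, 210, 212, 220, 222}
TSO: 12 outcomes — {000, 002, 010, 012, 020, 022, 200, 202, 210, 212, 220, 222}
PSO: 12 outcomes — {000, 002, 010, 012, 020, 022, 200, 202, 210, 212, 220, 222}
target 200 ∈ {TSO,PSO}

SC:no TSO:yes PSO:yes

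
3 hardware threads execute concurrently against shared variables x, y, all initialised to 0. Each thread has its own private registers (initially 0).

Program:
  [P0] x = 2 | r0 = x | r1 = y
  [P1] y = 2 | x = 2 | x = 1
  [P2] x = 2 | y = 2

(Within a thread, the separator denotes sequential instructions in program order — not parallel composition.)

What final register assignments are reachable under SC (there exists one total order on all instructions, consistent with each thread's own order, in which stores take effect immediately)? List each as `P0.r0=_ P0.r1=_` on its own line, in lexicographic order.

outcome vector order: (P0.r0,P0.r1)
|SC outcomes| = 3

P0.r0=1 P0.r1=2
P0.r0=2 P0.r1=0
P0.r0=2 P0.r1=2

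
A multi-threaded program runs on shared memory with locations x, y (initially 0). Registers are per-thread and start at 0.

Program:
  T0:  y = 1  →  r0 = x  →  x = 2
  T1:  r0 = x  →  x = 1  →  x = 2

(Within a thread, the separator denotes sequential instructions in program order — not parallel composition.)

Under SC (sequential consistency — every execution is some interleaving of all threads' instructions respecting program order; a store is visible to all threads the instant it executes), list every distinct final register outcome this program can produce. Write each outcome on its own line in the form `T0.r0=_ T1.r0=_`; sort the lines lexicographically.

T0.r0=0 T1.r0=0
T0.r0=0 T1.r0=2
T0.r0=1 T1.r0=0
T0.r0=2 T1.r0=0

outcome vector order: (T0.r0,T1.r0)
|SC outcomes| = 4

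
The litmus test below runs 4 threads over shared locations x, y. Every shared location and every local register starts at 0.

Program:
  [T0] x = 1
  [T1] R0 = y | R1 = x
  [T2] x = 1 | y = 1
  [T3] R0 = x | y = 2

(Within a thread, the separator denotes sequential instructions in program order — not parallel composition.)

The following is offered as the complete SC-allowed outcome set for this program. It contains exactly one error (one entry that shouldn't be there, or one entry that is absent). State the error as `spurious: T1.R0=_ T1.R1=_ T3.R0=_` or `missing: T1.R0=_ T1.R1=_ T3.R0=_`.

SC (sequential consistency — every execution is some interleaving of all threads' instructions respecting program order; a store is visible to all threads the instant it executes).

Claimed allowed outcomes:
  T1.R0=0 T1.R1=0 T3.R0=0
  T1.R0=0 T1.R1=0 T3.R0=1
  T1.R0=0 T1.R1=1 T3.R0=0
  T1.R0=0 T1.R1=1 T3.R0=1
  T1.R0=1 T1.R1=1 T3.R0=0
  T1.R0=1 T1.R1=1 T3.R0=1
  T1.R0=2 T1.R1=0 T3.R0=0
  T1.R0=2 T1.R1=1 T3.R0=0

outcome vector order: (T1.R0,T1.R1,T3.R0)
SC (9): 0/0/0; 0/0/1; 0/1/0; 0/1/1; 1/1/0; 1/1/1; 2/0/0; 2/1/0; 2/1/1
SC∖claimed = {2/1/1}

missing: T1.R0=2 T1.R1=1 T3.R0=1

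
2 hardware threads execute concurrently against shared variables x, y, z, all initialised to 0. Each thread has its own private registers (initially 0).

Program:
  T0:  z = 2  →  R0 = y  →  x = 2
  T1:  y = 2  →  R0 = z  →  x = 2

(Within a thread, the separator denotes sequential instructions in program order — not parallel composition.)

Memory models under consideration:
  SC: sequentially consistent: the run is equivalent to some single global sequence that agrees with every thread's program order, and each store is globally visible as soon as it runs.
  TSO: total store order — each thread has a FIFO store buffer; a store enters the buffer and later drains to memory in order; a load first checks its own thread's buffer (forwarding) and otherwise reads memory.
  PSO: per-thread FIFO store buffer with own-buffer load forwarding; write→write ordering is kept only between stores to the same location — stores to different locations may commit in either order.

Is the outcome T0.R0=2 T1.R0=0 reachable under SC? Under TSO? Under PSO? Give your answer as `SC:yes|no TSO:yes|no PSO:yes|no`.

SC:yes TSO:yes PSO:yes

outcome vector order: (T0.R0,T1.R0)
SC: 3 outcomes — {<0 2> <2 0> <2 2>}
TSO: 4 outcomes — {<0 0> <0 2> <2 0> <2 2>}
PSO: 4 outcomes — {<0 0> <0 2> <2 0> <2 2>}
target <2 0> ∈ {SC,TSO,PSO}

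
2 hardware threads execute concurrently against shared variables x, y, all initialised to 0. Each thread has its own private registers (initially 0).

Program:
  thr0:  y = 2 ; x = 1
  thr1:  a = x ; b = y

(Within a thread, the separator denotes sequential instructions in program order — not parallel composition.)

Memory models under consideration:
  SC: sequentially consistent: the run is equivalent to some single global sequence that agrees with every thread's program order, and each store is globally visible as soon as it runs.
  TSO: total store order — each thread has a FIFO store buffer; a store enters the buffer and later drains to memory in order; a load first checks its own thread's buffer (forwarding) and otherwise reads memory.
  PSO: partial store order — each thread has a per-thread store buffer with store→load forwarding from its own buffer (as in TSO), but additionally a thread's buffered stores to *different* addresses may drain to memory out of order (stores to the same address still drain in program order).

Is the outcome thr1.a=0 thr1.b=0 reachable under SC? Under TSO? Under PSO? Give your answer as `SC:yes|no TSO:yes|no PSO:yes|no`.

SC:yes TSO:yes PSO:yes

outcome vector order: (thr1.a,thr1.b)
SC (3): 00; 02; 12
TSO (3): 00; 02; 12
PSO (4): 00; 02; 10; 12
target 00 ∈ {SC,TSO,PSO}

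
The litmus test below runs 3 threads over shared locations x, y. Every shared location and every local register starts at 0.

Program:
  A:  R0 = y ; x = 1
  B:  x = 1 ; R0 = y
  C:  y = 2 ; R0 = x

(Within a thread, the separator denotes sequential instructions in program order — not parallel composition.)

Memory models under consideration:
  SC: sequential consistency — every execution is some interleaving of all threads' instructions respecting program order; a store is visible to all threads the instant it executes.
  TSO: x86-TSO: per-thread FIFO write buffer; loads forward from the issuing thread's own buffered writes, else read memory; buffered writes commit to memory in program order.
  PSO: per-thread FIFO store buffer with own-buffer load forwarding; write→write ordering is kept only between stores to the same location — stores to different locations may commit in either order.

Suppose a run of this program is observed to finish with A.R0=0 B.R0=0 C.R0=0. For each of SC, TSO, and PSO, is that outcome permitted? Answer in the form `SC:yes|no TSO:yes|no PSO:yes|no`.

SC:no TSO:yes PSO:yes

outcome vector order: (A.R0,B.R0,C.R0)
[SC] allowed = {001; 020; 021; 201; 220; 221}
[TSO] allowed = {000; 001; 020; 021; 200; 201; 220; 221}
[PSO] allowed = {000; 001; 020; 021; 200; 201; 220; 221}
target 000 ∈ {TSO,PSO}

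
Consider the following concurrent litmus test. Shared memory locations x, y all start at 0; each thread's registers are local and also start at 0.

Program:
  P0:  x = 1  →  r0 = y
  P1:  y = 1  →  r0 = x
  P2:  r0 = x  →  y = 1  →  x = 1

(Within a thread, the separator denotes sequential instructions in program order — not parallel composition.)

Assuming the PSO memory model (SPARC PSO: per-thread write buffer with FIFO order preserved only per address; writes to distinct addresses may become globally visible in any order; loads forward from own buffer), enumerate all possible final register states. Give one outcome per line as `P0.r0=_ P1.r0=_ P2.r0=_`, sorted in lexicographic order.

outcome vector order: (P0.r0,P1.r0,P2.r0)
|PSO outcomes| = 8

P0.r0=0 P1.r0=0 P2.r0=0
P0.r0=0 P1.r0=0 P2.r0=1
P0.r0=0 P1.r0=1 P2.r0=0
P0.r0=0 P1.r0=1 P2.r0=1
P0.r0=1 P1.r0=0 P2.r0=0
P0.r0=1 P1.r0=0 P2.r0=1
P0.r0=1 P1.r0=1 P2.r0=0
P0.r0=1 P1.r0=1 P2.r0=1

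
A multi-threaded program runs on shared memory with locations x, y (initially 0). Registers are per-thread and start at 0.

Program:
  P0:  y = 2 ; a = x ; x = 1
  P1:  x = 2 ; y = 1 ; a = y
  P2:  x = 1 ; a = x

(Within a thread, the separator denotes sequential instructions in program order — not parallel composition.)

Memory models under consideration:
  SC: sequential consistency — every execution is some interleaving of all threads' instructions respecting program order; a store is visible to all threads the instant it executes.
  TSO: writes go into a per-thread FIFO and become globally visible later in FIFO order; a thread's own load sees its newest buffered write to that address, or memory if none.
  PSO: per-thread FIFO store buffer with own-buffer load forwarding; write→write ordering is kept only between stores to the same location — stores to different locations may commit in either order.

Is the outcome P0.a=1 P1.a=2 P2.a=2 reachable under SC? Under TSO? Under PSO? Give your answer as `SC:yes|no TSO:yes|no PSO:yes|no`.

outcome vector order: (P0.a,P1.a,P2.a)
SC (9): <0 1 1>, <0 1 2>, <1 1 1>, <1 1 2>, <1 2 1>, <2 1 1>, <2 1 2>, <2 2 1>, <2 2 2>
TSO (12): <0 1 1>, <0 1 2>, <0 2 1>, <0 2 2>, <1 1 1>, <1 1 2>, <1 2 1>, <1 2 2>, <2 1 1>, <2 1 2>, <2 2 1>, <2 2 2>
PSO (12): <0 1 1>, <0 1 2>, <0 2 1>, <0 2 2>, <1 1 1>, <1 1 2>, <1 2 1>, <1 2 2>, <2 1 1>, <2 1 2>, <2 2 1>, <2 2 2>
target <1 2 2> ∈ {TSO,PSO}

SC:no TSO:yes PSO:yes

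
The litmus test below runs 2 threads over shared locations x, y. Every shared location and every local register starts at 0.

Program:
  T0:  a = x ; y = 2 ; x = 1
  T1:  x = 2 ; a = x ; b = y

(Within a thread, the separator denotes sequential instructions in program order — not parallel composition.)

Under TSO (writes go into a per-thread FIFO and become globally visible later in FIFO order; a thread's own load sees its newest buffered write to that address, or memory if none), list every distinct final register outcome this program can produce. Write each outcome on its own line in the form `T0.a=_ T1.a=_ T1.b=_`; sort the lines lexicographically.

outcome vector order: (T0.a,T1.a,T1.b)
|TSO outcomes| = 6

T0.a=0 T1.a=1 T1.b=2
T0.a=0 T1.a=2 T1.b=0
T0.a=0 T1.a=2 T1.b=2
T0.a=2 T1.a=1 T1.b=2
T0.a=2 T1.a=2 T1.b=0
T0.a=2 T1.a=2 T1.b=2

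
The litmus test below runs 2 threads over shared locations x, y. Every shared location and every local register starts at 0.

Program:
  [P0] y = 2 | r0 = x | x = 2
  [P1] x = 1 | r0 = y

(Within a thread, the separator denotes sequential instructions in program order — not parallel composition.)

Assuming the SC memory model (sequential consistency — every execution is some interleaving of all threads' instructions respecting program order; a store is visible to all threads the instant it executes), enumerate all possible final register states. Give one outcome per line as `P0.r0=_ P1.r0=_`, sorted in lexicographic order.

outcome vector order: (P0.r0,P1.r0)
|SC outcomes| = 3

P0.r0=0 P1.r0=2
P0.r0=1 P1.r0=0
P0.r0=1 P1.r0=2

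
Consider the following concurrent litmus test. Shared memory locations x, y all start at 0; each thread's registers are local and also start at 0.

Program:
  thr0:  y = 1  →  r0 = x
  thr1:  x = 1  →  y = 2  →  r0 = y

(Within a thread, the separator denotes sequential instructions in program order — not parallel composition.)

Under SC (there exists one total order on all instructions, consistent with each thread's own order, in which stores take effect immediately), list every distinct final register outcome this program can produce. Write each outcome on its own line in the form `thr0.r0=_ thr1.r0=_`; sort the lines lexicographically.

thr0.r0=0 thr1.r0=2
thr0.r0=1 thr1.r0=1
thr0.r0=1 thr1.r0=2

outcome vector order: (thr0.r0,thr1.r0)
|SC outcomes| = 3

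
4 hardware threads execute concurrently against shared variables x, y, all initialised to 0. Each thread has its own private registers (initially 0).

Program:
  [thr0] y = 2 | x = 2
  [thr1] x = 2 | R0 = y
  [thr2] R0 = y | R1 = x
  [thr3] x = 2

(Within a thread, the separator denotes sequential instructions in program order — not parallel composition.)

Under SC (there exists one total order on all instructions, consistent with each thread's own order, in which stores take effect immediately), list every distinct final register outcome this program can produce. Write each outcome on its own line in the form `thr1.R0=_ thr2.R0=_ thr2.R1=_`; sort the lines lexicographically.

outcome vector order: (thr1.R0,thr2.R0,thr2.R1)
|SC outcomes| = 7

thr1.R0=0 thr2.R0=0 thr2.R1=0
thr1.R0=0 thr2.R0=0 thr2.R1=2
thr1.R0=0 thr2.R0=2 thr2.R1=2
thr1.R0=2 thr2.R0=0 thr2.R1=0
thr1.R0=2 thr2.R0=0 thr2.R1=2
thr1.R0=2 thr2.R0=2 thr2.R1=0
thr1.R0=2 thr2.R0=2 thr2.R1=2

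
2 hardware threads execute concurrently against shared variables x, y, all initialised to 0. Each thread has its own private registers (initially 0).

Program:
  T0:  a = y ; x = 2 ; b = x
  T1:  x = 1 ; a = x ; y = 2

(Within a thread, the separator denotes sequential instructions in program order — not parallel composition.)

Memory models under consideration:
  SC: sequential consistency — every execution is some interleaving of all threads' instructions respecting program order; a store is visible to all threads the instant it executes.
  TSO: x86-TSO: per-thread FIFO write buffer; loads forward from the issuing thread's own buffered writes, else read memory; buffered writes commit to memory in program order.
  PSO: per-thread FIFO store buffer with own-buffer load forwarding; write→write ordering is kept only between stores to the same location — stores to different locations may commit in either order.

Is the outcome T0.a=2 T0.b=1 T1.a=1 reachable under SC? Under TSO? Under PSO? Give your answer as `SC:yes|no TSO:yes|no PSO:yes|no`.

outcome vector order: (T0.a,T0.b,T1.a)
SC: 4 outcomes — {011 021 022 221}
TSO: 4 outcomes — {011 021 022 221}
PSO: 5 outcomes — {011 021 022 211 221}
target 211 ∈ {PSO}

SC:no TSO:no PSO:yes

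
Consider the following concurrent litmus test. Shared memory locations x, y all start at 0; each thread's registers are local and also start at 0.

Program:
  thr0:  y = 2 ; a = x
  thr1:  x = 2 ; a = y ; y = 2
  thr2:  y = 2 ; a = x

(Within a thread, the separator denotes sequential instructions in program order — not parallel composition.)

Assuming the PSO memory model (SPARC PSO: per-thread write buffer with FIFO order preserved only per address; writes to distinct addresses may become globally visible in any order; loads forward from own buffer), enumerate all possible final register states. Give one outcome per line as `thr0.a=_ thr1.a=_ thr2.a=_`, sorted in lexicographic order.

outcome vector order: (thr0.a,thr1.a,thr2.a)
|PSO outcomes| = 8

thr0.a=0 thr1.a=0 thr2.a=0
thr0.a=0 thr1.a=0 thr2.a=2
thr0.a=0 thr1.a=2 thr2.a=0
thr0.a=0 thr1.a=2 thr2.a=2
thr0.a=2 thr1.a=0 thr2.a=0
thr0.a=2 thr1.a=0 thr2.a=2
thr0.a=2 thr1.a=2 thr2.a=0
thr0.a=2 thr1.a=2 thr2.a=2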